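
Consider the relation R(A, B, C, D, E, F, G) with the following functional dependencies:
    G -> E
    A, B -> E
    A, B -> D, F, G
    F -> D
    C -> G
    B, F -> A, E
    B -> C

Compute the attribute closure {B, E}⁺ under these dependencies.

{B, C, E, G}

Start with {B, E}.
B -> C applies; add {C} → now {B, C, E}.
C -> G applies; add {G} → now {B, C, E, G}.
No further FD applies.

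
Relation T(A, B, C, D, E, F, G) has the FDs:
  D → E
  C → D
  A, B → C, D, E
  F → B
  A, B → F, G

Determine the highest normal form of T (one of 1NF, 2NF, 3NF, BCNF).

2NF

Candidate keys: {A, B}, {A, F}. Prime attributes: {A, B, F}.
For D → E we have {D}⁺ = {D, E}; {D} is not a superkey, so BCNF fails.
D → E determines the non-prime attribute {E} from a non-superkey — 3NF is violated.
No non-prime attribute depends on a proper subset of any candidate key, so 2NF holds.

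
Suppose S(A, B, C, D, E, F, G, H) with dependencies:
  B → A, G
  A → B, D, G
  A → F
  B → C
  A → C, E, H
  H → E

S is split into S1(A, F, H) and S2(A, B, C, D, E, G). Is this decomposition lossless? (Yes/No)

S1 ∩ S2 = {A}; its closure under F is {A, B, C, D, E, F, G, H}.
This includes all of S1, so the common attributes are a superkey of S1 — the join is lossless.

Yes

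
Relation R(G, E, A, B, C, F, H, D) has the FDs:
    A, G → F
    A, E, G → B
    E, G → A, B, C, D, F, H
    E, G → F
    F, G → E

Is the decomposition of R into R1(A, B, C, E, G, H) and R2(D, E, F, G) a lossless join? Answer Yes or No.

R1 ∩ R2 = {E, G}; its closure under F is {A, B, C, D, E, F, G, H}.
R1 is contained in that closure, so R1 ∩ R2 → R1 holds and the join is lossless.

Yes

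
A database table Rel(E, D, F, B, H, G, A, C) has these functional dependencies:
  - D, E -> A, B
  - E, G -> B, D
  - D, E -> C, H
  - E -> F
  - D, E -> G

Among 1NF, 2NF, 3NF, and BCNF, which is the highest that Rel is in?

Candidate keys: {D, E}, {E, G}. Prime attributes: {D, E, G}.
For E -> F we have {E}⁺ = {E, F}; {E} is not a superkey, so BCNF fails.
E -> F has non-prime {F} on the right and a non-superkey on the left, so 3NF fails.
{E} is a proper subset of the key {D, E}, and {E}⁺ contains the non-prime attribute {F} — a partial dependency, so 2NF is violated.

1NF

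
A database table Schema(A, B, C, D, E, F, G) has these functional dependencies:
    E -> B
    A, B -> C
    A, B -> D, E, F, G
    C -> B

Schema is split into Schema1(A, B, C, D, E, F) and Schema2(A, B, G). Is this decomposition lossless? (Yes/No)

Yes

Schema1 ∩ Schema2 = {A, B}; its closure under F is {A, B, C, D, E, F, G}.
Schema1 is contained in that closure, so Schema1 ∩ Schema2 -> Schema1 holds and the join is lossless.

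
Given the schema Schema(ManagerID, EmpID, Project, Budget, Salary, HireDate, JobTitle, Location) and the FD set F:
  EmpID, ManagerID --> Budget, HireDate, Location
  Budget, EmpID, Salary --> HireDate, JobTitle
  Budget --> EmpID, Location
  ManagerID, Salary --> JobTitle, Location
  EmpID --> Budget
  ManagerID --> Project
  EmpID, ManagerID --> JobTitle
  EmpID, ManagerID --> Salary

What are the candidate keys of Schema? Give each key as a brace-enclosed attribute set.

{ManagerID} never appears on the right of any FD, so every key must include it.
Closure of {Budget, ManagerID} is {Budget, EmpID, HireDate, JobTitle, Location, ManagerID, Project, Salary}, the whole schema; {Budget, ManagerID} is a candidate key.
Closure of {EmpID, ManagerID} is {Budget, EmpID, HireDate, JobTitle, Location, ManagerID, Project, Salary}, the whole schema; {EmpID, ManagerID} is a candidate key.
Any other superkey properly contains one of these, so there are no further candidate keys.

{Budget, ManagerID}, {EmpID, ManagerID}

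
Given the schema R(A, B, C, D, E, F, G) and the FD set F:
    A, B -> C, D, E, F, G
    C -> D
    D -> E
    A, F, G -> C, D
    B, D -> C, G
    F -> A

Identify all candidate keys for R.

{A, B}, {B, F}

No FD produces {B}, so it must be in every candidate key.
{A, B}⁺ = {A, B, C, D, E, F, G}, which is every attribute, so {A, B} is a candidate key.
{B, F}⁺ = {A, B, C, D, E, F, G}, which is every attribute, so {B, F} is a candidate key.
No proper subset of any of these is a key, and no other minimal superkey exists.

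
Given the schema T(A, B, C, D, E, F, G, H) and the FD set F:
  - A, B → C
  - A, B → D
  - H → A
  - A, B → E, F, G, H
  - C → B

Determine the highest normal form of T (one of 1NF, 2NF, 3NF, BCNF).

Candidate keys: {A, B}, {A, C}, {B, H}, {C, H}. Prime attributes: {A, B, C, H}.
H → A breaks BCNF: {H}⁺ = {A, H}, so {H} is not a superkey.
Since {A} ⊆ prime attributes and every other non-superkey FD also has a prime right side, the schema is in 3NF.

3NF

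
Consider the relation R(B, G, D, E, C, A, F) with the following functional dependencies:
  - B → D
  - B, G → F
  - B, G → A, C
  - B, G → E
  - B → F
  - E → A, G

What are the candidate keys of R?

No FD produces {B}, so it must be in every candidate key.
Closure of {B, E} is {A, B, C, D, E, F, G}, the whole schema; {B, E} is a candidate key.
Closure of {B, G} is {A, B, C, D, E, F, G}, the whole schema; {B, G} is a candidate key.
No proper subset of any of these is a key, and no other minimal superkey exists.

{B, E}, {B, G}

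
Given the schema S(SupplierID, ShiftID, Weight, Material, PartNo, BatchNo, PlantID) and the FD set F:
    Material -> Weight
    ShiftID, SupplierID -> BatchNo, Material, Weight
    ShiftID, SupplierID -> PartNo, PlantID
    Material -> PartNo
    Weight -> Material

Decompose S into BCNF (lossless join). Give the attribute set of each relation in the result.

{BatchNo, Material, PlantID, ShiftID, SupplierID}; {Material, PartNo, Weight}

Candidate key of the original relation: {ShiftID, SupplierID}.
In {BatchNo, Material, PartNo, PlantID, ShiftID, SupplierID, Weight}, {Material} is not a superkey ({Material}⁺ restricted to this set is {Material, PartNo, Weight}), so split on Material -> PartNo, Weight into {Material, PartNo, Weight} and {BatchNo, Material, PlantID, ShiftID, SupplierID}.
{Material, PartNo, Weight}: every determinant is a superkey — BCNF.
{BatchNo, Material, PlantID, ShiftID, SupplierID}: every determinant is a superkey — BCNF.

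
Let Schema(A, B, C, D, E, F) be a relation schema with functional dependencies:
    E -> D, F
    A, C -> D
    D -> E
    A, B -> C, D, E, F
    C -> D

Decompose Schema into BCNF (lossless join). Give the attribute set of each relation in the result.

Candidate key of the original relation: {A, B}.
{A, B, C, D, E, F}: {E} determines {D, E, F} here but is not a superkey — split on E -> D, F, giving {D, E, F} and {A, B, C, E}.
{D, E, F} has no BCNF violation.
{A, B, C, E}: {A, C} determines {A, C, E} here but is not a superkey — split on A, C -> E, giving {A, C, E} and {A, B, C}.
{A, C, E}: {C} determines {C, E} here but is not a superkey — split on C -> E, giving {C, E} and {A, C}.
{C, E} has no BCNF violation.
{A, C} has no BCNF violation.
{A, B, C} has no BCNF violation.

{A, B, C}; {C, E}; {D, E, F}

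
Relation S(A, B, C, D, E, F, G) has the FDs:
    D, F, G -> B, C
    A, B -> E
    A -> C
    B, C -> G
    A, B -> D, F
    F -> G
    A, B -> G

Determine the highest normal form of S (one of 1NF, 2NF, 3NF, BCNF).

1NF

Candidate keys: {A, B}, {A, D, F}. Prime attributes: {A, B, D, F}.
D, F, G -> B, C breaks BCNF: {D, F, G}⁺ = {B, C, D, F, G}, so {D, F, G} is not a superkey.
D, F, G -> B, C has non-prime {C} on the right and a non-superkey on the left, so 3NF fails.
The proper key subset {A} of {A, B} determines non-prime {C}, so the relation is not even in 2NF.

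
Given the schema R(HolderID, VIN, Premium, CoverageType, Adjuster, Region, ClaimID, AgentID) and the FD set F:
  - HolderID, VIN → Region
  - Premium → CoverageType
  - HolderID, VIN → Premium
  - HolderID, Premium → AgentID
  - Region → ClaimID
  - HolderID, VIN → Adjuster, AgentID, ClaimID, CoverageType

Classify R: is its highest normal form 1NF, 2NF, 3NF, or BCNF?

Candidate key: {HolderID, VIN}. Prime attributes: {HolderID, VIN}.
For Premium → CoverageType we have {Premium}⁺ = {CoverageType, Premium}; {Premium} is not a superkey, so BCNF fails.
Premium → CoverageType has non-prime {CoverageType} on the right and a non-superkey on the left, so 3NF fails.
No non-prime attribute depends on a proper subset of any candidate key, so 2NF holds.

2NF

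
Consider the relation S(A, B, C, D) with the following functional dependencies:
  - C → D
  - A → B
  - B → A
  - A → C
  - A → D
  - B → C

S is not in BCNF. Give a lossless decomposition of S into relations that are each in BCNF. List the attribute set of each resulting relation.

{A, B, C}; {C, D}

Candidate keys of the original relation: {A}, {B}.
Within {A, B, C, D}: {C}⁺ ∩ {A, B, C, D} = {C, D}, not the whole set, so C → D violates BCNF; decompose into {C, D} and {A, B, C}.
{C, D} has no BCNF violation.
{A, B, C} has no BCNF violation.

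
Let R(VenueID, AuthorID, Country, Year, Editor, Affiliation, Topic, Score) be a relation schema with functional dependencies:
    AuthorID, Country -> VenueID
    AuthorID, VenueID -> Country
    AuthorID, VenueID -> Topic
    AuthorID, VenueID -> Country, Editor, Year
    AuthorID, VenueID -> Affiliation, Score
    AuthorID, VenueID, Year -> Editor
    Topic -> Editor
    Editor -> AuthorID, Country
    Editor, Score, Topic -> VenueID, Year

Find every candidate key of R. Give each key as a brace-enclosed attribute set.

{Editor}⁺ = {Affiliation, AuthorID, Country, Editor, Score, Topic, VenueID, Year} — all of the relation — so {Editor} is a candidate key.
{Topic}⁺ = {Affiliation, AuthorID, Country, Editor, Score, Topic, VenueID, Year} — all of the relation — so {Topic} is a candidate key.
{AuthorID, Country}⁺ = {Affiliation, AuthorID, Country, Editor, Score, Topic, VenueID, Year} — all of the relation — so {AuthorID, Country} is a candidate key.
{AuthorID, VenueID}⁺ = {Affiliation, AuthorID, Country, Editor, Score, Topic, VenueID, Year} — all of the relation — so {AuthorID, VenueID} is a candidate key.
No proper subset of any of these is a key, and no other minimal superkey exists.

{AuthorID, Country}, {AuthorID, VenueID}, {Editor}, {Topic}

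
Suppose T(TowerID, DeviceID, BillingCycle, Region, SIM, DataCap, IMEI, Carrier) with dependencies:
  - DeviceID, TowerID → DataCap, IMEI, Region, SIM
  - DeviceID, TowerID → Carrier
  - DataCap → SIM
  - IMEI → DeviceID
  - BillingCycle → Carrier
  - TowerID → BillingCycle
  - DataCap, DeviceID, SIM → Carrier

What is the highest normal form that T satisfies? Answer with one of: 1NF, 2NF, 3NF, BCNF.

Candidate keys: {DeviceID, TowerID}, {IMEI, TowerID}. Prime attributes: {DeviceID, IMEI, TowerID}.
For DataCap → SIM we have {DataCap}⁺ = {DataCap, SIM}; {DataCap} is not a superkey, so BCNF fails.
Because {SIM} is non-prime and the left side of DataCap → SIM is not a superkey, the relation is not in 3NF.
The proper key subset {TowerID} of {DeviceID, TowerID} determines non-prime {BillingCycle, Carrier}, so the relation is not even in 2NF.

1NF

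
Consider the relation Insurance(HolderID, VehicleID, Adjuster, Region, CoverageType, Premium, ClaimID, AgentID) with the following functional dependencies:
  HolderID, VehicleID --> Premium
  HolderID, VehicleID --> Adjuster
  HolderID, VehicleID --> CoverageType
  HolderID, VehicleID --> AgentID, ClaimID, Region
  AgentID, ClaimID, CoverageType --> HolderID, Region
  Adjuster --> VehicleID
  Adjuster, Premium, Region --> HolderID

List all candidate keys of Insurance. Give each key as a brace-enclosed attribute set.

{Adjuster, HolderID}⁺ = {Adjuster, AgentID, ClaimID, CoverageType, HolderID, Premium, Region, VehicleID} — all of the relation — so {Adjuster, HolderID} is a candidate key.
{HolderID, VehicleID}⁺ = {Adjuster, AgentID, ClaimID, CoverageType, HolderID, Premium, Region, VehicleID} — all of the relation — so {HolderID, VehicleID} is a candidate key.
{Adjuster, Premium, Region}⁺ = {Adjuster, AgentID, ClaimID, CoverageType, HolderID, Premium, Region, VehicleID} — all of the relation — so {Adjuster, Premium, Region} is a candidate key.
{Adjuster, AgentID, ClaimID, CoverageType}⁺ = {Adjuster, AgentID, ClaimID, CoverageType, HolderID, Premium, Region, VehicleID} — all of the relation — so {Adjuster, AgentID, ClaimID, CoverageType} is a candidate key.
{AgentID, ClaimID, CoverageType, VehicleID}⁺ = {Adjuster, AgentID, ClaimID, CoverageType, HolderID, Premium, Region, VehicleID} — all of the relation — so {AgentID, ClaimID, CoverageType, VehicleID} is a candidate key.
These are minimal and exhaustive — every other superkey contains one of them.

{Adjuster, AgentID, ClaimID, CoverageType}, {Adjuster, HolderID}, {Adjuster, Premium, Region}, {AgentID, ClaimID, CoverageType, VehicleID}, {HolderID, VehicleID}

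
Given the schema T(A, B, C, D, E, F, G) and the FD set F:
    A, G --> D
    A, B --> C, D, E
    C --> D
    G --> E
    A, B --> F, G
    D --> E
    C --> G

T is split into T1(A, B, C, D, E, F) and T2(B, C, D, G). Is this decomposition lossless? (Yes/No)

Yes

The shared attributes are {B, C, D} and {B, C, D}⁺ = {B, C, D, E, G}.
This includes all of T2, so the common attributes are a superkey of T2 — the join is lossless.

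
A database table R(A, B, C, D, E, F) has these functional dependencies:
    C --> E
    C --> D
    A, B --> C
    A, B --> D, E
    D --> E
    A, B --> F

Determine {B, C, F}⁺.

{B, C, D, E, F}

Start with {B, C, F}.
C --> E applies; add {E} → now {B, C, E, F}.
C --> D applies; add {D} → now {B, C, D, E, F}.
No further FD applies.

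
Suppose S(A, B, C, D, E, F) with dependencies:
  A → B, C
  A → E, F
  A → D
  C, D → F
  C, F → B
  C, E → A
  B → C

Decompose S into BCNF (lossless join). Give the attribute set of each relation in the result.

Candidate keys of the original relation: {A}, {B, E}, {C, E}.
Within {A, B, C, D, E, F}: {C, D}⁺ ∩ {A, B, C, D, E, F} = {B, C, D, F}, not the whole set, so C, D → B, F violates BCNF; decompose into {B, C, D, F} and {A, C, D, E}.
Within {B, C, D, F}: {C, F}⁺ ∩ {B, C, D, F} = {B, C, F}, not the whole set, so C, F → B violates BCNF; decompose into {B, C, F} and {C, D, F}.
Within {B, C, F}: {B}⁺ ∩ {B, C, F} = {B, C}, not the whole set, so B → C violates BCNF; decompose into {B, C} and {B, F}.
{B, C}: every determinant is a superkey — BCNF.
{B, F}: every determinant is a superkey — BCNF.
{C, D, F}: every determinant is a superkey — BCNF.
{A, C, D, E}: every determinant is a superkey — BCNF.

{A, C, D, E}; {B, C}; {B, F}; {C, D, F}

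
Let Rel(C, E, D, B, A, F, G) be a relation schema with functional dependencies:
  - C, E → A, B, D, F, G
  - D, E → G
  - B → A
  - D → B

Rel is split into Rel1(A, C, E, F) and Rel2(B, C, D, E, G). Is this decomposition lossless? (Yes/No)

The shared attributes are {C, E} and {C, E}⁺ = {A, B, C, D, E, F, G}.
This includes all of Rel1, so the common attributes are a superkey of Rel1 — the join is lossless.

Yes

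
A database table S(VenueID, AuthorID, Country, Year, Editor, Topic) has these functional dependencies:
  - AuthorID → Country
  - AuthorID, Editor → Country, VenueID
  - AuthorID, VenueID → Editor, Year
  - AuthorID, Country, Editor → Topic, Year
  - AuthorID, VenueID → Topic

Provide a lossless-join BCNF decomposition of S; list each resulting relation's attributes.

{AuthorID, Country}; {AuthorID, Editor, Topic, VenueID, Year}

Candidate keys of the original relation: {AuthorID, Editor}, {AuthorID, VenueID}.
In {AuthorID, Country, Editor, Topic, VenueID, Year}, {AuthorID} is not a superkey ({AuthorID}⁺ restricted to this set is {AuthorID, Country}), so split on AuthorID → Country into {AuthorID, Country} and {AuthorID, Editor, Topic, VenueID, Year}.
{AuthorID, Country} has no BCNF violation.
{AuthorID, Editor, Topic, VenueID, Year} has no BCNF violation.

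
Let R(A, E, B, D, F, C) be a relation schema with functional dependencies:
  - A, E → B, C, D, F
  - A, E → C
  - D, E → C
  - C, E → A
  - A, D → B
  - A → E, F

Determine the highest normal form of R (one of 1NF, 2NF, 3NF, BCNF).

BCNF

Candidate keys: {A}, {C, E}, {D, E}. Prime attributes: {A, C, D, E}.
The left-hand side of every FD is a superkey, so BCNF is satisfied.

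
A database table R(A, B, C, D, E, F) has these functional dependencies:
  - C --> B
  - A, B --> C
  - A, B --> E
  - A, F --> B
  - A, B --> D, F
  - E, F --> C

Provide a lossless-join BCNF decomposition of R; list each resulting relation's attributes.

{A, D, E, F}; {B, C}; {C, E, F}

Candidate keys of the original relation: {A, B}, {A, C}, {A, F}.
Within {A, B, C, D, E, F}: {C}⁺ ∩ {A, B, C, D, E, F} = {B, C}, not the whole set, so C --> B violates BCNF; decompose into {B, C} and {A, C, D, E, F}.
{B, C} is in BCNF.
Within {A, C, D, E, F}: {E, F}⁺ ∩ {A, C, D, E, F} = {C, E, F}, not the whole set, so E, F --> C violates BCNF; decompose into {C, E, F} and {A, D, E, F}.
{C, E, F} is in BCNF.
{A, D, E, F} is in BCNF.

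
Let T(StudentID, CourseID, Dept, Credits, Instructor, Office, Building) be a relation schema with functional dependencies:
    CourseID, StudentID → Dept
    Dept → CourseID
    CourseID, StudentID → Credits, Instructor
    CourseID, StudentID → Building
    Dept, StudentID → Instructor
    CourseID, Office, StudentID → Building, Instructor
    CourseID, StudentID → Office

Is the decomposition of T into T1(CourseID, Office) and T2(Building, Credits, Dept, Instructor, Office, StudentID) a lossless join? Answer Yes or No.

T1 ∩ T2 = {Office}; its closure under F is {Office}.
Neither T1 nor T2 is contained in that closure, so the decomposition is lossy.

No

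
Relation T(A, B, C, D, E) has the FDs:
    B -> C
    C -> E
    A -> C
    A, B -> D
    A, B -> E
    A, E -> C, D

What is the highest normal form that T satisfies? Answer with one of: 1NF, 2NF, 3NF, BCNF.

Candidate key: {A, B}. Prime attributes: {A, B}.
For B -> C we have {B}⁺ = {B, C, E}; {B} is not a superkey, so BCNF fails.
Because {C} is non-prime and the left side of B -> C is not a superkey, the relation is not in 3NF.
Since {A} ⊂ {A, B} and {A}⁺ ⊇ {C, D, E} with {C, D, E} non-prime, there is a partial dependency; 2NF fails.

1NF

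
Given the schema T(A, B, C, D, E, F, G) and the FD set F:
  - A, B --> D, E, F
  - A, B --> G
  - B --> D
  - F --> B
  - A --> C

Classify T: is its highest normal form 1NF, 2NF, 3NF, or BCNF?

1NF

Candidate keys: {A, B}, {A, F}. Prime attributes: {A, B, F}.
For B --> D we have {B}⁺ = {B, D}; {B} is not a superkey, so BCNF fails.
Because {D} is non-prime and the left side of B --> D is not a superkey, the relation is not in 3NF.
{A} is a proper subset of the key {A, B}, and {A}⁺ contains the non-prime attribute {C} — a partial dependency, so 2NF is violated.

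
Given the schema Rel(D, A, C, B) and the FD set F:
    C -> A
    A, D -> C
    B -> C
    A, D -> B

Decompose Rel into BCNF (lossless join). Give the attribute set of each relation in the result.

Candidate keys of the original relation: {A, D}, {B, D}, {C, D}.
In {A, B, C, D}, {C} is not a superkey ({C}⁺ restricted to this set is {A, C}), so split on C -> A into {A, C} and {B, C, D}.
{A, C} is in BCNF.
In {B, C, D}, {B} is not a superkey ({B}⁺ restricted to this set is {B, C}), so split on B -> C into {B, C} and {B, D}.
{B, C} is in BCNF.
{B, D} is in BCNF.

{A, C}; {B, C}; {B, D}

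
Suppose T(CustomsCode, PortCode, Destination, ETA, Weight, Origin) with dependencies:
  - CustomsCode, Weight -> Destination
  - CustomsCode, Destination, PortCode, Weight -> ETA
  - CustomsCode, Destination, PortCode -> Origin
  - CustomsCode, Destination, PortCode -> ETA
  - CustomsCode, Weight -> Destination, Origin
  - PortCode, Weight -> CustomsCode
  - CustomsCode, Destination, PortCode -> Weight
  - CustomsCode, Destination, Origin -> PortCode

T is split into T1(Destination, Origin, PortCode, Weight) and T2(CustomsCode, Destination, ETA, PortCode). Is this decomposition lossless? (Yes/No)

No

Common attributes: {Destination, PortCode}; their closure is {Destination, PortCode}.
The closure covers neither T1 nor T2 entirely; the join is not lossless.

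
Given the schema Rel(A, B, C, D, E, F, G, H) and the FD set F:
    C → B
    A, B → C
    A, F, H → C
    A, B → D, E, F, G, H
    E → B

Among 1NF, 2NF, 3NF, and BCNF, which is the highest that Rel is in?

Candidate keys: {A, B}, {A, C}, {A, E}, {A, F, H}. Prime attributes: {A, B, C, E, F, H}.
For C → B we have {C}⁺ = {B, C}; {C} is not a superkey, so BCNF fails.
But every attribute on its right side ({B}) is prime, and the same holds for every other non-superkey FD, so 3NF still holds.

3NF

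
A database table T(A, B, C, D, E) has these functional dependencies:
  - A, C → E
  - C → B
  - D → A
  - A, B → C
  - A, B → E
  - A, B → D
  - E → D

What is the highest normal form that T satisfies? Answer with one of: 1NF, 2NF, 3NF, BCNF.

Candidate keys: {A, B}, {A, C}, {B, D}, {B, E}, {C, D}, {C, E}. Prime attributes: {A, B, C, D, E}.
C → B breaks BCNF: {C}⁺ = {B, C}, so {C} is not a superkey.
Since {B} ⊆ prime attributes and every other non-superkey FD also has a prime right side, the schema is in 3NF.

3NF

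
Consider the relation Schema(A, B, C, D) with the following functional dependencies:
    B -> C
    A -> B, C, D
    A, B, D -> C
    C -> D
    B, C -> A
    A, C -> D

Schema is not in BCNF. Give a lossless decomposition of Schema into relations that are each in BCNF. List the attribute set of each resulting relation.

{A, B, C}; {C, D}

Candidate keys of the original relation: {A}, {B}.
In {A, B, C, D}, {C} is not a superkey ({C}⁺ restricted to this set is {C, D}), so split on C -> D into {C, D} and {A, B, C}.
{C, D} is in BCNF.
{A, B, C} is in BCNF.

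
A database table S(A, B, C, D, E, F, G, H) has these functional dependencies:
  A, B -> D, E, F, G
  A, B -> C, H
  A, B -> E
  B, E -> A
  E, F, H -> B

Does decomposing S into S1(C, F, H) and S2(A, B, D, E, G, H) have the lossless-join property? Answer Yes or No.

The shared attributes are {H} and {H}⁺ = {H}.
The closure covers neither S1 nor S2 entirely; the join is not lossless.

No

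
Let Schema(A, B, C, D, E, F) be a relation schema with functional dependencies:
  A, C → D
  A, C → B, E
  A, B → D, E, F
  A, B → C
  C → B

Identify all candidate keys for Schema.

No FD produces {A}, so it must be in every candidate key.
{A, B}⁺ = {A, B, C, D, E, F}, which is every attribute, so {A, B} is a candidate key.
{A, C}⁺ = {A, B, C, D, E, F}, which is every attribute, so {A, C} is a candidate key.
These are minimal and exhaustive — every other superkey contains one of them.

{A, B}, {A, C}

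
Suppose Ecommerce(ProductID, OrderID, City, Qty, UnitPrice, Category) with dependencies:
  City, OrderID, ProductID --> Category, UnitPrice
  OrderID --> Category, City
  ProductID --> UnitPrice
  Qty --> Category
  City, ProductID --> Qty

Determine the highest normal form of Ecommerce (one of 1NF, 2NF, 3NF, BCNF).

Candidate key: {OrderID, ProductID}. Prime attributes: {OrderID, ProductID}.
OrderID --> Category, City: {OrderID}⁺ = {Category, City, OrderID}, which is not all of the attributes, so the left side is not a superkey — BCNF is violated.
Because {Category, City} are non-prime and the left side of OrderID --> Category, City is not a superkey, the relation is not in 3NF.
Since {OrderID} ⊂ {OrderID, ProductID} and {OrderID}⁺ ⊇ {Category, City} with {Category, City} non-prime, there is a partial dependency; 2NF fails.

1NF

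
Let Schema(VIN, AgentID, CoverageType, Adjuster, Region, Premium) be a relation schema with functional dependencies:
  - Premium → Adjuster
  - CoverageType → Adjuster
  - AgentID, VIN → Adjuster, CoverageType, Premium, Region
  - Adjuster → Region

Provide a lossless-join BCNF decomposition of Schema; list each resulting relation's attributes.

{Adjuster, Premium}; {Adjuster, Region}; {AgentID, CoverageType, Premium, VIN}

Candidate key of the original relation: {AgentID, VIN}.
{Adjuster, AgentID, CoverageType, Premium, Region, VIN}: {Premium} determines {Adjuster, Premium, Region} here but is not a superkey — split on Premium → Adjuster, Region, giving {Adjuster, Premium, Region} and {AgentID, CoverageType, Premium, VIN}.
{Adjuster, Premium, Region}: {Adjuster} determines {Adjuster, Region} here but is not a superkey — split on Adjuster → Region, giving {Adjuster, Region} and {Adjuster, Premium}.
{Adjuster, Region}: every determinant is a superkey — BCNF.
{Adjuster, Premium}: every determinant is a superkey — BCNF.
{AgentID, CoverageType, Premium, VIN}: every determinant is a superkey — BCNF.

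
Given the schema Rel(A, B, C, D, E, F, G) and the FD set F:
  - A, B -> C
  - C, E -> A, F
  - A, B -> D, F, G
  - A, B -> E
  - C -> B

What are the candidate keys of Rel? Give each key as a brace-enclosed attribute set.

{A, B} is a candidate key since {A, B}⁺ = {A, B, C, D, E, F, G} covers every attribute.
{A, C} is a candidate key since {A, C}⁺ = {A, B, C, D, E, F, G} covers every attribute.
{C, E} is a candidate key since {C, E}⁺ = {A, B, C, D, E, F, G} covers every attribute.
These are minimal and exhaustive — every other superkey contains one of them.

{A, B}, {A, C}, {C, E}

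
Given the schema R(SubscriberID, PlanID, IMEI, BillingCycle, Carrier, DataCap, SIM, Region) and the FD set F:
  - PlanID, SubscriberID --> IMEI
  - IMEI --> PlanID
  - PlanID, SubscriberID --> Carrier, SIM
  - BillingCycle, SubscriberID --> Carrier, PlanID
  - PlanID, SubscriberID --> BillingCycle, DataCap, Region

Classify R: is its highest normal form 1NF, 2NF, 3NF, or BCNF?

Candidate keys: {BillingCycle, SubscriberID}, {IMEI, SubscriberID}, {PlanID, SubscriberID}. Prime attributes: {BillingCycle, IMEI, PlanID, SubscriberID}.
IMEI --> PlanID breaks BCNF: {IMEI}⁺ = {IMEI, PlanID}, so {IMEI} is not a superkey.
But every attribute on its right side ({PlanID}) is prime, and the same holds for every other non-superkey FD, so 3NF still holds.

3NF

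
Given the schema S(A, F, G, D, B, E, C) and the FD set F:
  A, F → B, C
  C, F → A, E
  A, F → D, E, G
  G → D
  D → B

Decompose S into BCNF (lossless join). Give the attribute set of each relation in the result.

Candidate keys of the original relation: {A, F}, {C, F}.
In {A, B, C, D, E, F, G}, {G} is not a superkey ({G}⁺ restricted to this set is {B, D, G}), so split on G → B, D into {B, D, G} and {A, C, E, F, G}.
In {B, D, G}, {D} is not a superkey ({D}⁺ restricted to this set is {B, D}), so split on D → B into {B, D} and {D, G}.
{B, D}: every determinant is a superkey — BCNF.
{D, G}: every determinant is a superkey — BCNF.
{A, C, E, F, G}: every determinant is a superkey — BCNF.

{A, C, E, F, G}; {B, D}; {D, G}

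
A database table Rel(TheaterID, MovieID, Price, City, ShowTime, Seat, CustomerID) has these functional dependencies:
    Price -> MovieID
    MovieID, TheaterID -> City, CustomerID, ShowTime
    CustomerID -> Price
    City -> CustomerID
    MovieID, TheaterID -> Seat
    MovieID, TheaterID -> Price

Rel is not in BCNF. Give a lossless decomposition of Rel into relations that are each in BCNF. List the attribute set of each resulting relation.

{City, CustomerID}; {City, Seat, ShowTime, TheaterID}; {CustomerID, Price}; {MovieID, Price}

Candidate keys of the original relation: {City, TheaterID}, {CustomerID, TheaterID}, {MovieID, TheaterID}, {Price, TheaterID}.
{City, CustomerID, MovieID, Price, Seat, ShowTime, TheaterID}: {Price} determines {MovieID, Price} here but is not a superkey — split on Price -> MovieID, giving {MovieID, Price} and {City, CustomerID, Price, Seat, ShowTime, TheaterID}.
{MovieID, Price} is in BCNF.
{City, CustomerID, Price, Seat, ShowTime, TheaterID}: {CustomerID} determines {CustomerID, Price} here but is not a superkey — split on CustomerID -> Price, giving {CustomerID, Price} and {City, CustomerID, Seat, ShowTime, TheaterID}.
{CustomerID, Price} is in BCNF.
{City, CustomerID, Seat, ShowTime, TheaterID}: {City} determines {City, CustomerID} here but is not a superkey — split on City -> CustomerID, giving {City, CustomerID} and {City, Seat, ShowTime, TheaterID}.
{City, CustomerID} is in BCNF.
{City, Seat, ShowTime, TheaterID} is in BCNF.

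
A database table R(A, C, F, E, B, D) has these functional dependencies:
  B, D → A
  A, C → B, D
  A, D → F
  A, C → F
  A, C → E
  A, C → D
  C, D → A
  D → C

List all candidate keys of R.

{A, C}, {D}

Closure of {D} is {A, B, C, D, E, F}, the whole schema; {D} is a candidate key.
Closure of {A, C} is {A, B, C, D, E, F}, the whole schema; {A, C} is a candidate key.
No proper subset of any of these is a key, and no other minimal superkey exists.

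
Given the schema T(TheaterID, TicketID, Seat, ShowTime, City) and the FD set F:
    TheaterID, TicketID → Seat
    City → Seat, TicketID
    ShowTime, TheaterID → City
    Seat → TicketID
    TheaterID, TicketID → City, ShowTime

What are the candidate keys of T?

No FD produces {TheaterID}, so it must be in every candidate key.
{City, TheaterID}⁺ = {City, Seat, ShowTime, TheaterID, TicketID} — all of the relation — so {City, TheaterID} is a candidate key.
{Seat, TheaterID}⁺ = {City, Seat, ShowTime, TheaterID, TicketID} — all of the relation — so {Seat, TheaterID} is a candidate key.
{ShowTime, TheaterID}⁺ = {City, Seat, ShowTime, TheaterID, TicketID} — all of the relation — so {ShowTime, TheaterID} is a candidate key.
{TheaterID, TicketID}⁺ = {City, Seat, ShowTime, TheaterID, TicketID} — all of the relation — so {TheaterID, TicketID} is a candidate key.
No proper subset of any of these is a key, and no other minimal superkey exists.

{City, TheaterID}, {Seat, TheaterID}, {ShowTime, TheaterID}, {TheaterID, TicketID}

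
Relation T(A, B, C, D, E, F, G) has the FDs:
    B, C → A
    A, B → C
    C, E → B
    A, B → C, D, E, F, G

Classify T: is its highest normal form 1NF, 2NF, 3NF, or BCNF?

Candidate keys: {A, B}, {B, C}, {C, E}. Prime attributes: {A, B, C, E}.
Each dependency's left side is a superkey — BCNF holds.

BCNF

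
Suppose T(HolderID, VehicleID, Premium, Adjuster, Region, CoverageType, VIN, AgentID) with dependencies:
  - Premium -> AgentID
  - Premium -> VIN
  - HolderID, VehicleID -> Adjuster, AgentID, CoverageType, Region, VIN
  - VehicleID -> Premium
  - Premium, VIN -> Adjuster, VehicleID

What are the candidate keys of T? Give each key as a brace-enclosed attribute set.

{HolderID, Premium}, {HolderID, VehicleID}

{HolderID} never appears on the right of any FD, so every key must include it.
{HolderID, Premium}⁺ = {Adjuster, AgentID, CoverageType, HolderID, Premium, Region, VIN, VehicleID}, which is every attribute, so {HolderID, Premium} is a candidate key.
{HolderID, VehicleID}⁺ = {Adjuster, AgentID, CoverageType, HolderID, Premium, Region, VIN, VehicleID}, which is every attribute, so {HolderID, VehicleID} is a candidate key.
These are minimal and exhaustive — every other superkey contains one of them.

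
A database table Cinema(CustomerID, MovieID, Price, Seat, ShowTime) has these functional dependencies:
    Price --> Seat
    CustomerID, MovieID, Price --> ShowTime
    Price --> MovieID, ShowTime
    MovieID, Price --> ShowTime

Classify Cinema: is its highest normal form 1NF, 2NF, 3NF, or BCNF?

Candidate key: {CustomerID, Price}. Prime attributes: {CustomerID, Price}.
Price --> Seat breaks BCNF: {Price}⁺ = {MovieID, Price, Seat, ShowTime}, so {Price} is not a superkey.
Price --> Seat determines the non-prime attribute {Seat} from a non-superkey — 3NF is violated.
Since {Price} ⊂ {CustomerID, Price} and {Price}⁺ ⊇ {MovieID, Seat, ShowTime} with {MovieID, Seat, ShowTime} non-prime, there is a partial dependency; 2NF fails.

1NF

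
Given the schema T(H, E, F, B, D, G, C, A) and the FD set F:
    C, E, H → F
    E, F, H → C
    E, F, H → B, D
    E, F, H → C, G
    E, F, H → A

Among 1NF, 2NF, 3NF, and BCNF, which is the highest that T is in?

Candidate keys: {C, E, H}, {E, F, H}. Prime attributes: {C, E, F, H}.
The left-hand side of every FD is a superkey, so BCNF is satisfied.

BCNF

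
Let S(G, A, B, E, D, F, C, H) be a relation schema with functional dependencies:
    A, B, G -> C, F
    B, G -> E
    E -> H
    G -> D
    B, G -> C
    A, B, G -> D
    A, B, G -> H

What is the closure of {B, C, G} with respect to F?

Start with {B, C, G}.
B, G -> E applies; add {E} → now {B, C, E, G}.
E -> H applies; add {H} → now {B, C, E, G, H}.
G -> D applies; add {D} → now {B, C, D, E, G, H}.
No further FD applies.

{B, C, D, E, G, H}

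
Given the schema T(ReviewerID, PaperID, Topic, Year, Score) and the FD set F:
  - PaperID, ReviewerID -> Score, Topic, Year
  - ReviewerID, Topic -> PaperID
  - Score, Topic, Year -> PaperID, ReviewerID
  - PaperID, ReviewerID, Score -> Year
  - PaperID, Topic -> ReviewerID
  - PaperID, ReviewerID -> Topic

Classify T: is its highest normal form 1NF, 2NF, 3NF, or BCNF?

Candidate keys: {PaperID, ReviewerID}, {PaperID, Topic}, {ReviewerID, Topic}, {Score, Topic, Year}. Prime attributes: {PaperID, ReviewerID, Score, Topic, Year}.
Each dependency's left side is a superkey — BCNF holds.

BCNF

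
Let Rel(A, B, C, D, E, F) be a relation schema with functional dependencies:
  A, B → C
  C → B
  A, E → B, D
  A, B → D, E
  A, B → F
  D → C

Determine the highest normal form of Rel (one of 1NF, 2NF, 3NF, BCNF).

Candidate keys: {A, B}, {A, C}, {A, D}, {A, E}. Prime attributes: {A, B, C, D, E}.
C → B: {C}⁺ = {B, C}, which is not all of the attributes, so the left side is not a superkey — BCNF is violated.
But every attribute on its right side ({B}) is prime, and the same holds for every other non-superkey FD, so 3NF still holds.

3NF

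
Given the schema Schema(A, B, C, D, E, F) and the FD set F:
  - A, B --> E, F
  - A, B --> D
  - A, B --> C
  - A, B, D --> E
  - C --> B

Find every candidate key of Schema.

{A, B}, {A, C}

{A} never appears on the right of any FD, so every key must include it.
{A, B}⁺ = {A, B, C, D, E, F}, which is every attribute, so {A, B} is a candidate key.
{A, C}⁺ = {A, B, C, D, E, F}, which is every attribute, so {A, C} is a candidate key.
Any other superkey properly contains one of these, so there are no further candidate keys.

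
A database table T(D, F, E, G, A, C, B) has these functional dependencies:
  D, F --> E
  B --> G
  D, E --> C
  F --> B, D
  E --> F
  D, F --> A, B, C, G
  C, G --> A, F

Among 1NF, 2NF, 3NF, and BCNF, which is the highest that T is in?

Candidate keys: {B, C}, {C, G}, {E}, {F}. Prime attributes: {B, C, E, F, G}.
B --> G: {B}⁺ = {B, G}, which is not all of the attributes, so the left side is not a superkey — BCNF is violated.
Since {G} ⊆ prime attributes and every other non-superkey FD also has a prime right side, the schema is in 3NF.

3NF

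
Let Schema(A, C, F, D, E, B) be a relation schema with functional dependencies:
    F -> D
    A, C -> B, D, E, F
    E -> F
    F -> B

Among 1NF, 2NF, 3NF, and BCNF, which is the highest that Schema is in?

Candidate key: {A, C}. Prime attributes: {A, C}.
For F -> D we have {F}⁺ = {B, D, F}; {F} is not a superkey, so BCNF fails.
F -> D determines the non-prime attribute {D} from a non-superkey — 3NF is violated.
No proper subset of a key has a non-prime attribute in its closure, so there is no partial dependency; 2NF holds.

2NF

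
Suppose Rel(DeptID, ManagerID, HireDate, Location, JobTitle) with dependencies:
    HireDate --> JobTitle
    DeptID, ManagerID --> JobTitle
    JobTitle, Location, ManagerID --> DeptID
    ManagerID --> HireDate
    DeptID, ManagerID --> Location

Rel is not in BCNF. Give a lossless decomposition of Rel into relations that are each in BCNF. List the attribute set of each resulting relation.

{DeptID, Location, ManagerID}; {HireDate, JobTitle}; {HireDate, ManagerID}

Candidate keys of the original relation: {DeptID, ManagerID}, {Location, ManagerID}.
In {DeptID, HireDate, JobTitle, Location, ManagerID}, {HireDate} is not a superkey ({HireDate}⁺ restricted to this set is {HireDate, JobTitle}), so split on HireDate --> JobTitle into {HireDate, JobTitle} and {DeptID, HireDate, Location, ManagerID}.
{HireDate, JobTitle}: every determinant is a superkey — BCNF.
In {DeptID, HireDate, Location, ManagerID}, {ManagerID} is not a superkey ({ManagerID}⁺ restricted to this set is {HireDate, ManagerID}), so split on ManagerID --> HireDate into {HireDate, ManagerID} and {DeptID, Location, ManagerID}.
{HireDate, ManagerID}: every determinant is a superkey — BCNF.
{DeptID, Location, ManagerID}: every determinant is a superkey — BCNF.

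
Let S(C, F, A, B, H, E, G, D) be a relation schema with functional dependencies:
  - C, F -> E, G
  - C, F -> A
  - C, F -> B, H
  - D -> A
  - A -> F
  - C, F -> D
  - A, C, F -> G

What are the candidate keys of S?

{A, C}, {C, D}, {C, F}

{C} never appears on the right of any FD, so every key must include it.
{A, C}⁺ = {A, B, C, D, E, F, G, H}, which is every attribute, so {A, C} is a candidate key.
{C, D}⁺ = {A, B, C, D, E, F, G, H}, which is every attribute, so {C, D} is a candidate key.
{C, F}⁺ = {A, B, C, D, E, F, G, H}, which is every attribute, so {C, F} is a candidate key.
Any other superkey properly contains one of these, so there are no further candidate keys.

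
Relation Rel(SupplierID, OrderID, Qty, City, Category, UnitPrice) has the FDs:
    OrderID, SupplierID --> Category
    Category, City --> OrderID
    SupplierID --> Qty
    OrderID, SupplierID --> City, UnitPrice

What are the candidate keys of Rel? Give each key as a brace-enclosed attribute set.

{SupplierID} never appears on the right of any FD, so every key must include it.
Closure of {OrderID, SupplierID} is {Category, City, OrderID, Qty, SupplierID, UnitPrice}, the whole schema; {OrderID, SupplierID} is a candidate key.
Closure of {Category, City, SupplierID} is {Category, City, OrderID, Qty, SupplierID, UnitPrice}, the whole schema; {Category, City, SupplierID} is a candidate key.
Any other superkey properly contains one of these, so there are no further candidate keys.

{Category, City, SupplierID}, {OrderID, SupplierID}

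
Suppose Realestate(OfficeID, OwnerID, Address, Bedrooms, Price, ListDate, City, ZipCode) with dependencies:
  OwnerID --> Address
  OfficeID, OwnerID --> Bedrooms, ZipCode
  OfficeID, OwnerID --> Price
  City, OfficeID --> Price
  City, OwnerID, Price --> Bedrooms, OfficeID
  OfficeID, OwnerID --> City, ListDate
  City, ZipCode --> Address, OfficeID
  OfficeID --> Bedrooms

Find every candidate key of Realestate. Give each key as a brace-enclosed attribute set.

{OwnerID} never appears on the right of any FD, so every key must include it.
{OfficeID, OwnerID}⁺ = {Address, Bedrooms, City, ListDate, OfficeID, OwnerID, Price, ZipCode}, which is every attribute, so {OfficeID, OwnerID} is a candidate key.
{City, OwnerID, Price}⁺ = {Address, Bedrooms, City, ListDate, OfficeID, OwnerID, Price, ZipCode}, which is every attribute, so {City, OwnerID, Price} is a candidate key.
{City, OwnerID, ZipCode}⁺ = {Address, Bedrooms, City, ListDate, OfficeID, OwnerID, Price, ZipCode}, which is every attribute, so {City, OwnerID, ZipCode} is a candidate key.
These are minimal and exhaustive — every other superkey contains one of them.

{City, OwnerID, Price}, {City, OwnerID, ZipCode}, {OfficeID, OwnerID}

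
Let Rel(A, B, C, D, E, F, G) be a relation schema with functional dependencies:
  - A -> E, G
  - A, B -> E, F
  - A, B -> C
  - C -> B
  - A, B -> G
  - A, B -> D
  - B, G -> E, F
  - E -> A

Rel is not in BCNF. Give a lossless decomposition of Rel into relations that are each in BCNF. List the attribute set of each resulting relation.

{A, C, D, F}; {A, E, G}; {B, C}

Candidate keys of the original relation: {A, B}, {A, C}, {B, E}, {B, G}, {C, E}, {C, G}.
{A, B, C, D, E, F, G}: {A} determines {A, E, G} here but is not a superkey — split on A -> E, G, giving {A, E, G} and {A, B, C, D, F}.
{A, E, G} has no BCNF violation.
{A, B, C, D, F}: {C} determines {B, C} here but is not a superkey — split on C -> B, giving {B, C} and {A, C, D, F}.
{B, C} has no BCNF violation.
{A, C, D, F} has no BCNF violation.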